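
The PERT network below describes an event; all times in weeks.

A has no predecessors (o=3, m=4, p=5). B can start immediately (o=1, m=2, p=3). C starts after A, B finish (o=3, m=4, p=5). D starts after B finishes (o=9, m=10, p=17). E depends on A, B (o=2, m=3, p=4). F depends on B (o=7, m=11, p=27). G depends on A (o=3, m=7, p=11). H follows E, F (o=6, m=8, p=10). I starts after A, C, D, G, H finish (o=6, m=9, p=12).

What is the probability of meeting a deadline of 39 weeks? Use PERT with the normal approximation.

te_A = (3 + 4·4 + 5)/6 = 24/6 = 4; σ²_A = ((5−3)/6)² = 0.111
te_B = (1 + 4·2 + 3)/6 = 12/6 = 2; σ²_B = ((3−1)/6)² = 0.111
te_C = (3 + 4·4 + 5)/6 = 24/6 = 4; σ²_C = ((5−3)/6)² = 0.111
te_D = (9 + 4·10 + 17)/6 = 66/6 = 11; σ²_D = ((17−9)/6)² = 1.778
te_E = (2 + 4·3 + 4)/6 = 18/6 = 3; σ²_E = ((4−2)/6)² = 0.111
te_F = (7 + 4·11 + 27)/6 = 78/6 = 13; σ²_F = ((27−7)/6)² = 11.111
te_G = (3 + 4·7 + 11)/6 = 42/6 = 7; σ²_G = ((11−3)/6)² = 1.778
te_H = (6 + 4·8 + 10)/6 = 48/6 = 8; σ²_H = ((10−6)/6)² = 0.444
te_I = (6 + 4·9 + 12)/6 = 54/6 = 9; σ²_I = ((12−6)/6)² = 1.000

Forward pass:
ES_A = 0; EF_A = 4
ES_B = 0; EF_B = 2
ES_C = max(EF_A=4, EF_B=2) = 4; EF_C = 4+4 = 8
ES_D = 2; EF_D = 2+11 = 13
ES_E = max(EF_A=4, EF_B=2) = 4; EF_E = 4+3 = 7
ES_F = 2; EF_F = 2+13 = 15
ES_G = 4; EF_G = 4+7 = 11
ES_H = max(EF_E=7, EF_F=15) = 15; EF_H = 15+8 = 23
ES_I = max(EF_A=4, EF_C=8, EF_D=13, EF_G=11, EF_H=23) = 23; EF_I = 23+9 = 32
Expected project duration μ = 32 weeks. Critical path: B → F → H → I.

Variance along critical path = 0.111 + 11.111 + 0.444 + 1.000 = 12.667; σ = √12.667 = 3.559 weeks.
Z = (39 − 32) / 3.559 = 1.967
P(T ≤ 39) = Φ(1.967) ≈ 0.975

0.975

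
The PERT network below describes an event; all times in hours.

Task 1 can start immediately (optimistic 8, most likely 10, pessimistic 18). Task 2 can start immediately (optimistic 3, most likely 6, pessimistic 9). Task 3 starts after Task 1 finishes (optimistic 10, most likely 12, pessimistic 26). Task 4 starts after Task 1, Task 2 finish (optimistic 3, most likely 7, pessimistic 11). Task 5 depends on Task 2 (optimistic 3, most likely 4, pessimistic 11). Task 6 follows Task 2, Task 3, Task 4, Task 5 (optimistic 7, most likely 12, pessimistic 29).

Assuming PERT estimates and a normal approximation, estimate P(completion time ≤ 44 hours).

0.850

te_Task 1 = (8 + 4·10 + 18)/6 = 66/6 = 11; σ²_Task 1 = ((18−8)/6)² = 2.778
te_Task 2 = (3 + 4·6 + 9)/6 = 36/6 = 6; σ²_Task 2 = ((9−3)/6)² = 1.000
te_Task 3 = (10 + 4·12 + 26)/6 = 84/6 = 14; σ²_Task 3 = ((26−10)/6)² = 7.111
te_Task 4 = (3 + 4·7 + 11)/6 = 42/6 = 7; σ²_Task 4 = ((11−3)/6)² = 1.778
te_Task 5 = (3 + 4·4 + 11)/6 = 30/6 = 5; σ²_Task 5 = ((11−3)/6)² = 1.778
te_Task 6 = (7 + 4·12 + 29)/6 = 84/6 = 14; σ²_Task 6 = ((29−7)/6)² = 13.444

Forward pass:
ES_Task 1 = 0; EF_Task 1 = 11
ES_Task 2 = 0; EF_Task 2 = 6
ES_Task 3 = 11; EF_Task 3 = 11+14 = 25
ES_Task 4 = max(EF_Task 1=11, EF_Task 2=6) = 11; EF_Task 4 = 11+7 = 18
ES_Task 5 = 6; EF_Task 5 = 6+5 = 11
ES_Task 6 = max(EF_Task 2=6, EF_Task 3=25, EF_Task 4=18, EF_Task 5=11) = 25; EF_Task 6 = 25+14 = 39
Expected project duration μ = 39 hours. Critical path: Task 1 → Task 3 → Task 6.

Variance along critical path = 2.778 + 7.111 + 13.444 = 23.333; σ = √23.333 = 4.830 hours.
Z = (44 − 39) / 4.830 = 1.035
P(T ≤ 44) = Φ(1.035) ≈ 0.850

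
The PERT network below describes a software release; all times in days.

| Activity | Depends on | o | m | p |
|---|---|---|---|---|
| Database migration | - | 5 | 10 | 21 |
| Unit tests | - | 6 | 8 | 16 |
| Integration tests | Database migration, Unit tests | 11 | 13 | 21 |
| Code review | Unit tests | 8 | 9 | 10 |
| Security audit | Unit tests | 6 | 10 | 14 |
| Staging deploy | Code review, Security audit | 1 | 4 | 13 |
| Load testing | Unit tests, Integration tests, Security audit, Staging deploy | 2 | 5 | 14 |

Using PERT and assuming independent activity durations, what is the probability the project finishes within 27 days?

te_Database migration = (5 + 4·10 + 21)/6 = 66/6 = 11; σ²_Database migration = ((21−5)/6)² = 7.111
te_Unit tests = (6 + 4·8 + 16)/6 = 54/6 = 9; σ²_Unit tests = ((16−6)/6)² = 2.778
te_Integration tests = (11 + 4·13 + 21)/6 = 84/6 = 14; σ²_Integration tests = ((21−11)/6)² = 2.778
te_Code review = (8 + 4·9 + 10)/6 = 54/6 = 9; σ²_Code review = ((10−8)/6)² = 0.111
te_Security audit = (6 + 4·10 + 14)/6 = 60/6 = 10; σ²_Security audit = ((14−6)/6)² = 1.778
te_Staging deploy = (1 + 4·4 + 13)/6 = 30/6 = 5; σ²_Staging deploy = ((13−1)/6)² = 4.000
te_Load testing = (2 + 4·5 + 14)/6 = 36/6 = 6; σ²_Load testing = ((14−2)/6)² = 4.000

Forward pass:
ES_Database migration = 0; EF_Database migration = 11
ES_Unit tests = 0; EF_Unit tests = 9
ES_Integration tests = max(EF_Database migration=11, EF_Unit tests=9) = 11; EF_Integration tests = 11+14 = 25
ES_Code review = 9; EF_Code review = 9+9 = 18
ES_Security audit = 9; EF_Security audit = 9+10 = 19
ES_Staging deploy = max(EF_Code review=18, EF_Security audit=19) = 19; EF_Staging deploy = 19+5 = 24
ES_Load testing = max(EF_Unit tests=9, EF_Integration tests=25, EF_Security audit=19, EF_Staging deploy=24) = 25; EF_Load testing = 25+6 = 31
Expected project duration μ = 31 days. Critical path: Database migration → Integration tests → Load testing.

Variance along critical path = 7.111 + 2.778 + 4.000 = 13.889; σ = √13.889 = 3.727 days.
Z = (27 − 31) / 3.727 = -1.073
P(T ≤ 27) = Φ(-1.073) ≈ 0.142

0.142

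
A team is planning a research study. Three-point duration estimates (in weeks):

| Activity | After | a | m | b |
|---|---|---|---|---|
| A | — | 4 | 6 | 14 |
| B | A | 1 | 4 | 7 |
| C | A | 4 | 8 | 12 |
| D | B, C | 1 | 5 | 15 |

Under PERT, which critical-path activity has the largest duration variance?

te_A = (4 + 4·6 + 14)/6 = 42/6 = 7; σ²_A = ((14−4)/6)² = 2.778
te_B = (1 + 4·4 + 7)/6 = 24/6 = 4; σ²_B = ((7−1)/6)² = 1.000
te_C = (4 + 4·8 + 12)/6 = 48/6 = 8; σ²_C = ((12−4)/6)² = 1.778
te_D = (1 + 4·5 + 15)/6 = 36/6 = 6; σ²_D = ((15−1)/6)² = 5.444

Forward pass:
ES_A = 0; EF_A = 7
ES_B = 7; EF_B = 7+4 = 11
ES_C = 7; EF_C = 7+8 = 15
ES_D = max(EF_B=11, EF_C=15) = 15; EF_D = 15+6 = 21
Expected project duration μ = 21 weeks. Critical path: A → C → D.

Variances on critical path: σ²_A=2.778, σ²_C=1.778, σ²_D=5.444.
Largest is σ²_D = 5.444.

D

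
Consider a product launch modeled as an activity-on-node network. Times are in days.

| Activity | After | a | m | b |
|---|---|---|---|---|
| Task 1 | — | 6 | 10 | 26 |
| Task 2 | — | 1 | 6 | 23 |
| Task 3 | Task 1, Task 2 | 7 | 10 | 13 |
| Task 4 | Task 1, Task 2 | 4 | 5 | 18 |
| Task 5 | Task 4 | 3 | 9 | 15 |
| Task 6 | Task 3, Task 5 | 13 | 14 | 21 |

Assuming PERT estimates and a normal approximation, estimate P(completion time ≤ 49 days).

te_Task 1 = (6 + 4·10 + 26)/6 = 72/6 = 12; σ²_Task 1 = ((26−6)/6)² = 11.111
te_Task 2 = (1 + 4·6 + 23)/6 = 48/6 = 8; σ²_Task 2 = ((23−1)/6)² = 13.444
te_Task 3 = (7 + 4·10 + 13)/6 = 60/6 = 10; σ²_Task 3 = ((13−7)/6)² = 1.000
te_Task 4 = (4 + 4·5 + 18)/6 = 42/6 = 7; σ²_Task 4 = ((18−4)/6)² = 5.444
te_Task 5 = (3 + 4·9 + 15)/6 = 54/6 = 9; σ²_Task 5 = ((15−3)/6)² = 4.000
te_Task 6 = (13 + 4·14 + 21)/6 = 90/6 = 15; σ²_Task 6 = ((21−13)/6)² = 1.778

Forward pass:
ES_Task 1 = 0; EF_Task 1 = 12
ES_Task 2 = 0; EF_Task 2 = 8
ES_Task 3 = max(EF_Task 1=12, EF_Task 2=8) = 12; EF_Task 3 = 12+10 = 22
ES_Task 4 = max(EF_Task 1=12, EF_Task 2=8) = 12; EF_Task 4 = 12+7 = 19
ES_Task 5 = 19; EF_Task 5 = 19+9 = 28
ES_Task 6 = max(EF_Task 3=22, EF_Task 5=28) = 28; EF_Task 6 = 28+15 = 43
Expected project duration μ = 43 days. Critical path: Task 1 → Task 4 → Task 5 → Task 6.

Variance along critical path = 11.111 + 5.444 + 4.000 + 1.778 = 22.333; σ = √22.333 = 4.726 days.
Z = (49 − 43) / 4.726 = 1.270
P(T ≤ 49) = Φ(1.270) ≈ 0.898

0.898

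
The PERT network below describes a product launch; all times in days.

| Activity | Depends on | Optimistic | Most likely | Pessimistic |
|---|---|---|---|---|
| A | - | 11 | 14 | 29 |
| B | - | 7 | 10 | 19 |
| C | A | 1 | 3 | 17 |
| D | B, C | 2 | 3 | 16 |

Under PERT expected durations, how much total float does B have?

te_A = (11 + 4·14 + 29)/6 = 96/6 = 16
te_B = (7 + 4·10 + 19)/6 = 66/6 = 11
te_C = (1 + 4·3 + 17)/6 = 30/6 = 5
te_D = (2 + 4·3 + 16)/6 = 30/6 = 5

Forward pass:
ES_A = 0; EF_A = 16
ES_B = 0; EF_B = 11
ES_C = 16; EF_C = 16+5 = 21
ES_D = max(EF_B=11, EF_C=21) = 21; EF_D = 21+5 = 26
Expected project duration μ = 26 days. Critical path: A → C → D.

Backward pass:
LF_D = 26; LS_D = 26−5 = 21
LF_C = LS_D = 21; LS_C = 21−5 = 16
LF_B = LS_D = 21; LS_B = 21−11 = 10
LF_A = LS_C = 16; LS_A = 16−16 = 0
Slack_B = LS_B − ES_B = 10 − 0 = 10

10 days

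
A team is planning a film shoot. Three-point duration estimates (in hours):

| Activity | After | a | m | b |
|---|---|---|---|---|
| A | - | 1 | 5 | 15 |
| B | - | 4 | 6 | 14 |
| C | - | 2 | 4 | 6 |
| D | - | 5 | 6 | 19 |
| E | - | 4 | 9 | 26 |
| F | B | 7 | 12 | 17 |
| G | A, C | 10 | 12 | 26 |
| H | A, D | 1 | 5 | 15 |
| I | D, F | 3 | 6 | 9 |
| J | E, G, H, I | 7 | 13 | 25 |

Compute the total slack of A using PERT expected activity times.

te_A = (1 + 4·5 + 15)/6 = 36/6 = 6
te_B = (4 + 4·6 + 14)/6 = 42/6 = 7
te_C = (2 + 4·4 + 6)/6 = 24/6 = 4
te_D = (5 + 4·6 + 19)/6 = 48/6 = 8
te_E = (4 + 4·9 + 26)/6 = 66/6 = 11
te_F = (7 + 4·12 + 17)/6 = 72/6 = 12
te_G = (10 + 4·12 + 26)/6 = 84/6 = 14
te_H = (1 + 4·5 + 15)/6 = 36/6 = 6
te_I = (3 + 4·6 + 9)/6 = 36/6 = 6
te_J = (7 + 4·13 + 25)/6 = 84/6 = 14

Forward pass:
ES_A = 0; EF_A = 6
ES_B = 0; EF_B = 7
ES_C = 0; EF_C = 4
ES_D = 0; EF_D = 8
ES_E = 0; EF_E = 11
ES_F = 7; EF_F = 7+12 = 19
ES_G = max(EF_A=6, EF_C=4) = 6; EF_G = 6+14 = 20
ES_H = max(EF_A=6, EF_D=8) = 8; EF_H = 8+6 = 14
ES_I = max(EF_D=8, EF_F=19) = 19; EF_I = 19+6 = 25
ES_J = max(EF_E=11, EF_G=20, EF_H=14, EF_I=25) = 25; EF_J = 25+14 = 39
Expected project duration μ = 39 hours. Critical path: B → F → I → J.

Backward pass:
LF_J = 39; LS_J = 39−14 = 25
LF_I = LS_J = 25; LS_I = 25−6 = 19
LF_H = LS_J = 25; LS_H = 25−6 = 19
LF_G = LS_J = 25; LS_G = 25−14 = 11
LF_F = LS_I = 19; LS_F = 19−12 = 7
LF_E = LS_J = 25; LS_E = 25−11 = 14
LF_D = min(LS_H=19, LS_I=19) = 19; LS_D = 19−8 = 11
LF_C = LS_G = 11; LS_C = 11−4 = 7
LF_B = LS_F = 7; LS_B = 7−7 = 0
LF_A = min(LS_G=11, LS_H=19) = 11; LS_A = 11−6 = 5
Slack_A = LS_A − ES_A = 5 − 0 = 5

5 hours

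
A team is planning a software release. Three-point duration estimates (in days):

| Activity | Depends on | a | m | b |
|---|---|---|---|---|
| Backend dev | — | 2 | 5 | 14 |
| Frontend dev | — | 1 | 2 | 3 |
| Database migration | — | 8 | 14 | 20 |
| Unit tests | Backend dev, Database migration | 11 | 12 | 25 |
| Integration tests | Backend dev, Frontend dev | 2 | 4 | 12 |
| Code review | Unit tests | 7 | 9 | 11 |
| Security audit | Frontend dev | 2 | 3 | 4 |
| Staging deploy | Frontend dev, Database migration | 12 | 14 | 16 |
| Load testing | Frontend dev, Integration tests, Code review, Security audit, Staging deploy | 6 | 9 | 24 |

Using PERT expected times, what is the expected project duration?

te_Backend dev = (2 + 4·5 + 14)/6 = 36/6 = 6
te_Frontend dev = (1 + 4·2 + 3)/6 = 12/6 = 2
te_Database migration = (8 + 4·14 + 20)/6 = 84/6 = 14
te_Unit tests = (11 + 4·12 + 25)/6 = 84/6 = 14
te_Integration tests = (2 + 4·4 + 12)/6 = 30/6 = 5
te_Code review = (7 + 4·9 + 11)/6 = 54/6 = 9
te_Security audit = (2 + 4·3 + 4)/6 = 18/6 = 3
te_Staging deploy = (12 + 4·14 + 16)/6 = 84/6 = 14
te_Load testing = (6 + 4·9 + 24)/6 = 66/6 = 11

Forward pass:
ES_Backend dev = 0; EF_Backend dev = 6
ES_Frontend dev = 0; EF_Frontend dev = 2
ES_Database migration = 0; EF_Database migration = 14
ES_Unit tests = max(EF_Backend dev=6, EF_Database migration=14) = 14; EF_Unit tests = 14+14 = 28
ES_Integration tests = max(EF_Backend dev=6, EF_Frontend dev=2) = 6; EF_Integration tests = 6+5 = 11
ES_Code review = 28; EF_Code review = 28+9 = 37
ES_Security audit = 2; EF_Security audit = 2+3 = 5
ES_Staging deploy = max(EF_Frontend dev=2, EF_Database migration=14) = 14; EF_Staging deploy = 14+14 = 28
ES_Load testing = max(EF_Frontend dev=2, EF_Integration tests=11, EF_Code review=37, EF_Security audit=5, EF_Staging deploy=28) = 37; EF_Load testing = 37+11 = 48
Expected project duration μ = 48 days. Critical path: Database migration → Unit tests → Code review → Load testing.

48 days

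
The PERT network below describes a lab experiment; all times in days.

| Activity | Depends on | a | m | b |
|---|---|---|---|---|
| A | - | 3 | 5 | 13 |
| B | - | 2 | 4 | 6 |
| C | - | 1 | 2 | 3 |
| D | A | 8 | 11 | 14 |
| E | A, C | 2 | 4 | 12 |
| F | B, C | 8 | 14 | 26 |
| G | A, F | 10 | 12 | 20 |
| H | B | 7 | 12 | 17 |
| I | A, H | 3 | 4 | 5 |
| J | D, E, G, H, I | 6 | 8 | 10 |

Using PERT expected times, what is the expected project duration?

te_A = (3 + 4·5 + 13)/6 = 36/6 = 6
te_B = (2 + 4·4 + 6)/6 = 24/6 = 4
te_C = (1 + 4·2 + 3)/6 = 12/6 = 2
te_D = (8 + 4·11 + 14)/6 = 66/6 = 11
te_E = (2 + 4·4 + 12)/6 = 30/6 = 5
te_F = (8 + 4·14 + 26)/6 = 90/6 = 15
te_G = (10 + 4·12 + 20)/6 = 78/6 = 13
te_H = (7 + 4·12 + 17)/6 = 72/6 = 12
te_I = (3 + 4·4 + 5)/6 = 24/6 = 4
te_J = (6 + 4·8 + 10)/6 = 48/6 = 8

Forward pass:
ES_A = 0; EF_A = 6
ES_B = 0; EF_B = 4
ES_C = 0; EF_C = 2
ES_D = 6; EF_D = 6+11 = 17
ES_E = max(EF_A=6, EF_C=2) = 6; EF_E = 6+5 = 11
ES_F = max(EF_B=4, EF_C=2) = 4; EF_F = 4+15 = 19
ES_G = max(EF_A=6, EF_F=19) = 19; EF_G = 19+13 = 32
ES_H = 4; EF_H = 4+12 = 16
ES_I = max(EF_A=6, EF_H=16) = 16; EF_I = 16+4 = 20
ES_J = max(EF_D=17, EF_E=11, EF_G=32, EF_H=16, EF_I=20) = 32; EF_J = 32+8 = 40
Expected project duration μ = 40 days. Critical path: B → F → G → J.

40 days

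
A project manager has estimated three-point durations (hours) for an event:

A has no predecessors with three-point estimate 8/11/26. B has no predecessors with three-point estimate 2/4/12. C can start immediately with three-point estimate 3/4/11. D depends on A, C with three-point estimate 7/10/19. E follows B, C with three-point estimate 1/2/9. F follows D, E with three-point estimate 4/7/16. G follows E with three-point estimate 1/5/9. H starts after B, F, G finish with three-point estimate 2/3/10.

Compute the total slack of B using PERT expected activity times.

16 hours

te_A = (8 + 4·11 + 26)/6 = 78/6 = 13
te_B = (2 + 4·4 + 12)/6 = 30/6 = 5
te_C = (3 + 4·4 + 11)/6 = 30/6 = 5
te_D = (7 + 4·10 + 19)/6 = 66/6 = 11
te_E = (1 + 4·2 + 9)/6 = 18/6 = 3
te_F = (4 + 4·7 + 16)/6 = 48/6 = 8
te_G = (1 + 4·5 + 9)/6 = 30/6 = 5
te_H = (2 + 4·3 + 10)/6 = 24/6 = 4

Forward pass:
ES_A = 0; EF_A = 13
ES_B = 0; EF_B = 5
ES_C = 0; EF_C = 5
ES_D = max(EF_A=13, EF_C=5) = 13; EF_D = 13+11 = 24
ES_E = max(EF_B=5, EF_C=5) = 5; EF_E = 5+3 = 8
ES_F = max(EF_D=24, EF_E=8) = 24; EF_F = 24+8 = 32
ES_G = 8; EF_G = 8+5 = 13
ES_H = max(EF_B=5, EF_F=32, EF_G=13) = 32; EF_H = 32+4 = 36
Expected project duration μ = 36 hours. Critical path: A → D → F → H.

Backward pass:
LF_H = 36; LS_H = 36−4 = 32
LF_G = LS_H = 32; LS_G = 32−5 = 27
LF_F = LS_H = 32; LS_F = 32−8 = 24
LF_E = min(LS_F=24, LS_G=27) = 24; LS_E = 24−3 = 21
LF_D = LS_F = 24; LS_D = 24−11 = 13
LF_C = min(LS_D=13, LS_E=21) = 13; LS_C = 13−5 = 8
LF_B = min(LS_E=21, LS_H=32) = 21; LS_B = 21−5 = 16
LF_A = LS_D = 13; LS_A = 13−13 = 0
Slack_B = LS_B − ES_B = 16 − 0 = 16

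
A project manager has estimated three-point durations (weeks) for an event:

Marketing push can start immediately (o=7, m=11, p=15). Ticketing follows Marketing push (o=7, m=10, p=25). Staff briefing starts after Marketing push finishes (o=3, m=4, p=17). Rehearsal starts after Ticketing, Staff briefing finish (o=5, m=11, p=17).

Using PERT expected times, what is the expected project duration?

34 weeks

te_Marketing push = (7 + 4·11 + 15)/6 = 66/6 = 11
te_Ticketing = (7 + 4·10 + 25)/6 = 72/6 = 12
te_Staff briefing = (3 + 4·4 + 17)/6 = 36/6 = 6
te_Rehearsal = (5 + 4·11 + 17)/6 = 66/6 = 11

Forward pass:
ES_Marketing push = 0; EF_Marketing push = 11
ES_Ticketing = 11; EF_Ticketing = 11+12 = 23
ES_Staff briefing = 11; EF_Staff briefing = 11+6 = 17
ES_Rehearsal = max(EF_Ticketing=23, EF_Staff briefing=17) = 23; EF_Rehearsal = 23+11 = 34
Expected project duration μ = 34 weeks. Critical path: Marketing push → Ticketing → Rehearsal.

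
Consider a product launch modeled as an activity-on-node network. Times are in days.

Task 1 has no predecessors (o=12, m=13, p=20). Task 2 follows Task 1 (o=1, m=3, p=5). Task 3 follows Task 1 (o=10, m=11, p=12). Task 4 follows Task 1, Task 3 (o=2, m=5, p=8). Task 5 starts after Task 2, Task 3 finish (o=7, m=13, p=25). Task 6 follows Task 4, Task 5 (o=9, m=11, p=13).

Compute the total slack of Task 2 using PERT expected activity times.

8 days

te_Task 1 = (12 + 4·13 + 20)/6 = 84/6 = 14
te_Task 2 = (1 + 4·3 + 5)/6 = 18/6 = 3
te_Task 3 = (10 + 4·11 + 12)/6 = 66/6 = 11
te_Task 4 = (2 + 4·5 + 8)/6 = 30/6 = 5
te_Task 5 = (7 + 4·13 + 25)/6 = 84/6 = 14
te_Task 6 = (9 + 4·11 + 13)/6 = 66/6 = 11

Forward pass:
ES_Task 1 = 0; EF_Task 1 = 14
ES_Task 2 = 14; EF_Task 2 = 14+3 = 17
ES_Task 3 = 14; EF_Task 3 = 14+11 = 25
ES_Task 4 = max(EF_Task 1=14, EF_Task 3=25) = 25; EF_Task 4 = 25+5 = 30
ES_Task 5 = max(EF_Task 2=17, EF_Task 3=25) = 25; EF_Task 5 = 25+14 = 39
ES_Task 6 = max(EF_Task 4=30, EF_Task 5=39) = 39; EF_Task 6 = 39+11 = 50
Expected project duration μ = 50 days. Critical path: Task 1 → Task 3 → Task 5 → Task 6.

Backward pass:
LF_Task 6 = 50; LS_Task 6 = 50−11 = 39
LF_Task 5 = LS_Task 6 = 39; LS_Task 5 = 39−14 = 25
LF_Task 4 = LS_Task 6 = 39; LS_Task 4 = 39−5 = 34
LF_Task 3 = min(LS_Task 4=34, LS_Task 5=25) = 25; LS_Task 3 = 25−11 = 14
LF_Task 2 = LS_Task 5 = 25; LS_Task 2 = 25−3 = 22
LF_Task 1 = min(LS_Task 2=22, LS_Task 3=14, LS_Task 4=34) = 14; LS_Task 1 = 14−14 = 0
Slack_Task 2 = LS_Task 2 − ES_Task 2 = 22 − 14 = 8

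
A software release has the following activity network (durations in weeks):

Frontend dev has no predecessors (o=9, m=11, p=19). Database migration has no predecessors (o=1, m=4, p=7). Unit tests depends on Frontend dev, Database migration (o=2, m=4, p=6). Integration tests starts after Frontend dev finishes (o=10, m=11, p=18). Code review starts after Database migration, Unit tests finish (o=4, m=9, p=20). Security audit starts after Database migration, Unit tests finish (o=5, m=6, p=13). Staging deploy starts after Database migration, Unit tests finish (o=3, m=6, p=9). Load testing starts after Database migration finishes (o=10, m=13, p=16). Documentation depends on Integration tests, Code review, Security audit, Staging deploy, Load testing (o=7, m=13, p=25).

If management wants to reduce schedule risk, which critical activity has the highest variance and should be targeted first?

te_Frontend dev = (9 + 4·11 + 19)/6 = 72/6 = 12; σ²_Frontend dev = ((19−9)/6)² = 2.778
te_Database migration = (1 + 4·4 + 7)/6 = 24/6 = 4; σ²_Database migration = ((7−1)/6)² = 1.000
te_Unit tests = (2 + 4·4 + 6)/6 = 24/6 = 4; σ²_Unit tests = ((6−2)/6)² = 0.444
te_Integration tests = (10 + 4·11 + 18)/6 = 72/6 = 12; σ²_Integration tests = ((18−10)/6)² = 1.778
te_Code review = (4 + 4·9 + 20)/6 = 60/6 = 10; σ²_Code review = ((20−4)/6)² = 7.111
te_Security audit = (5 + 4·6 + 13)/6 = 42/6 = 7; σ²_Security audit = ((13−5)/6)² = 1.778
te_Staging deploy = (3 + 4·6 + 9)/6 = 36/6 = 6; σ²_Staging deploy = ((9−3)/6)² = 1.000
te_Load testing = (10 + 4·13 + 16)/6 = 78/6 = 13; σ²_Load testing = ((16−10)/6)² = 1.000
te_Documentation = (7 + 4·13 + 25)/6 = 84/6 = 14; σ²_Documentation = ((25−7)/6)² = 9.000

Forward pass:
ES_Frontend dev = 0; EF_Frontend dev = 12
ES_Database migration = 0; EF_Database migration = 4
ES_Unit tests = max(EF_Frontend dev=12, EF_Database migration=4) = 12; EF_Unit tests = 12+4 = 16
ES_Integration tests = 12; EF_Integration tests = 12+12 = 24
ES_Code review = max(EF_Database migration=4, EF_Unit tests=16) = 16; EF_Code review = 16+10 = 26
ES_Security audit = max(EF_Database migration=4, EF_Unit tests=16) = 16; EF_Security audit = 16+7 = 23
ES_Staging deploy = max(EF_Database migration=4, EF_Unit tests=16) = 16; EF_Staging deploy = 16+6 = 22
ES_Load testing = 4; EF_Load testing = 4+13 = 17
ES_Documentation = max(EF_Integration tests=24, EF_Code review=26, EF_Security audit=23, EF_Staging deploy=22, EF_Load testing=17) = 26; EF_Documentation = 26+14 = 40
Expected project duration μ = 40 weeks. Critical path: Frontend dev → Unit tests → Code review → Documentation.

Variances on critical path: σ²_Frontend dev=2.778, σ²_Unit tests=0.444, σ²_Code review=7.111, σ²_Documentation=9.000.
Largest is σ²_Documentation = 9.000.

Documentation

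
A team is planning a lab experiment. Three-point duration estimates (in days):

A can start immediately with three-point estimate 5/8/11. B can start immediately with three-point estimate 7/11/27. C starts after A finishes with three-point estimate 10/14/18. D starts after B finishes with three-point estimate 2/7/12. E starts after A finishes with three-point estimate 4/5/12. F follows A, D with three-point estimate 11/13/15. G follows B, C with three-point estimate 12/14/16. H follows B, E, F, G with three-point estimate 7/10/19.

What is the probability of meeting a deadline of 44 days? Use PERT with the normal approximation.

0.132

te_A = (5 + 4·8 + 11)/6 = 48/6 = 8; σ²_A = ((11−5)/6)² = 1.000
te_B = (7 + 4·11 + 27)/6 = 78/6 = 13; σ²_B = ((27−7)/6)² = 11.111
te_C = (10 + 4·14 + 18)/6 = 84/6 = 14; σ²_C = ((18−10)/6)² = 1.778
te_D = (2 + 4·7 + 12)/6 = 42/6 = 7; σ²_D = ((12−2)/6)² = 2.778
te_E = (4 + 4·5 + 12)/6 = 36/6 = 6; σ²_E = ((12−4)/6)² = 1.778
te_F = (11 + 4·13 + 15)/6 = 78/6 = 13; σ²_F = ((15−11)/6)² = 0.444
te_G = (12 + 4·14 + 16)/6 = 84/6 = 14; σ²_G = ((16−12)/6)² = 0.444
te_H = (7 + 4·10 + 19)/6 = 66/6 = 11; σ²_H = ((19−7)/6)² = 4.000

Forward pass:
ES_A = 0; EF_A = 8
ES_B = 0; EF_B = 13
ES_C = 8; EF_C = 8+14 = 22
ES_D = 13; EF_D = 13+7 = 20
ES_E = 8; EF_E = 8+6 = 14
ES_F = max(EF_A=8, EF_D=20) = 20; EF_F = 20+13 = 33
ES_G = max(EF_B=13, EF_C=22) = 22; EF_G = 22+14 = 36
ES_H = max(EF_B=13, EF_E=14, EF_F=33, EF_G=36) = 36; EF_H = 36+11 = 47
Expected project duration μ = 47 days. Critical path: A → C → G → H.

Variance along critical path = 1.000 + 1.778 + 0.444 + 4.000 = 7.222; σ = √7.222 = 2.687 days.
Z = (44 − 47) / 2.687 = -1.116
P(T ≤ 44) = Φ(-1.116) ≈ 0.132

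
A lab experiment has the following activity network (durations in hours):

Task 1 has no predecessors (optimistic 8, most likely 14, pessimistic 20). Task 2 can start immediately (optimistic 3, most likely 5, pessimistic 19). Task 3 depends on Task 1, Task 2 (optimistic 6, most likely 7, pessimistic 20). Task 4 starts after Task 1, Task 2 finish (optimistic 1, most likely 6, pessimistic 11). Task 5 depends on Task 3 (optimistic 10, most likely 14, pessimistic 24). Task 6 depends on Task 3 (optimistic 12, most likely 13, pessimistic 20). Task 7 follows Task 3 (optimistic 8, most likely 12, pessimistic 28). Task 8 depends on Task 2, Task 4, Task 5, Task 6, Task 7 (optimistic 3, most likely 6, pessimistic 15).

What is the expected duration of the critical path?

te_Task 1 = (8 + 4·14 + 20)/6 = 84/6 = 14
te_Task 2 = (3 + 4·5 + 19)/6 = 42/6 = 7
te_Task 3 = (6 + 4·7 + 20)/6 = 54/6 = 9
te_Task 4 = (1 + 4·6 + 11)/6 = 36/6 = 6
te_Task 5 = (10 + 4·14 + 24)/6 = 90/6 = 15
te_Task 6 = (12 + 4·13 + 20)/6 = 84/6 = 14
te_Task 7 = (8 + 4·12 + 28)/6 = 84/6 = 14
te_Task 8 = (3 + 4·6 + 15)/6 = 42/6 = 7

Forward pass:
ES_Task 1 = 0; EF_Task 1 = 14
ES_Task 2 = 0; EF_Task 2 = 7
ES_Task 3 = max(EF_Task 1=14, EF_Task 2=7) = 14; EF_Task 3 = 14+9 = 23
ES_Task 4 = max(EF_Task 1=14, EF_Task 2=7) = 14; EF_Task 4 = 14+6 = 20
ES_Task 5 = 23; EF_Task 5 = 23+15 = 38
ES_Task 6 = 23; EF_Task 6 = 23+14 = 37
ES_Task 7 = 23; EF_Task 7 = 23+14 = 37
ES_Task 8 = max(EF_Task 2=7, EF_Task 4=20, EF_Task 5=38, EF_Task 6=37, EF_Task 7=37) = 38; EF_Task 8 = 38+7 = 45
Expected project duration μ = 45 hours. Critical path: Task 1 → Task 3 → Task 5 → Task 8.

45 hours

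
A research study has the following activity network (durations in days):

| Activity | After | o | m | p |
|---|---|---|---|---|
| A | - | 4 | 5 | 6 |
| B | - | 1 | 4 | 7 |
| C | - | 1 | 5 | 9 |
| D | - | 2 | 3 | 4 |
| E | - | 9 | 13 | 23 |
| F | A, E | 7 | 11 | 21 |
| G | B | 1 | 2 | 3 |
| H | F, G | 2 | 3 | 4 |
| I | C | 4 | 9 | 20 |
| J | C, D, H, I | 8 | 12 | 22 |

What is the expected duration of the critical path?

te_A = (4 + 4·5 + 6)/6 = 30/6 = 5
te_B = (1 + 4·4 + 7)/6 = 24/6 = 4
te_C = (1 + 4·5 + 9)/6 = 30/6 = 5
te_D = (2 + 4·3 + 4)/6 = 18/6 = 3
te_E = (9 + 4·13 + 23)/6 = 84/6 = 14
te_F = (7 + 4·11 + 21)/6 = 72/6 = 12
te_G = (1 + 4·2 + 3)/6 = 12/6 = 2
te_H = (2 + 4·3 + 4)/6 = 18/6 = 3
te_I = (4 + 4·9 + 20)/6 = 60/6 = 10
te_J = (8 + 4·12 + 22)/6 = 78/6 = 13

Forward pass:
ES_A = 0; EF_A = 5
ES_B = 0; EF_B = 4
ES_C = 0; EF_C = 5
ES_D = 0; EF_D = 3
ES_E = 0; EF_E = 14
ES_F = max(EF_A=5, EF_E=14) = 14; EF_F = 14+12 = 26
ES_G = 4; EF_G = 4+2 = 6
ES_H = max(EF_F=26, EF_G=6) = 26; EF_H = 26+3 = 29
ES_I = 5; EF_I = 5+10 = 15
ES_J = max(EF_C=5, EF_D=3, EF_H=29, EF_I=15) = 29; EF_J = 29+13 = 42
Expected project duration μ = 42 days. Critical path: E → F → H → J.

42 days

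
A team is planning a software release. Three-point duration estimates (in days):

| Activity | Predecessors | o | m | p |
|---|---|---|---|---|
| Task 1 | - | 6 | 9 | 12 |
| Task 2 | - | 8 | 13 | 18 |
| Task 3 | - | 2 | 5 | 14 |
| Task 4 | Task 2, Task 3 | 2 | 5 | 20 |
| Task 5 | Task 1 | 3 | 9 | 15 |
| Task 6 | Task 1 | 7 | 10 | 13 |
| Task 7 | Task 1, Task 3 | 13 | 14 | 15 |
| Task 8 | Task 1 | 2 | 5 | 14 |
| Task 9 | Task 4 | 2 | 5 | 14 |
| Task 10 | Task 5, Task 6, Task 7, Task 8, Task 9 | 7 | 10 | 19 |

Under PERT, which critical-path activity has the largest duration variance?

te_Task 1 = (6 + 4·9 + 12)/6 = 54/6 = 9; σ²_Task 1 = ((12−6)/6)² = 1.000
te_Task 2 = (8 + 4·13 + 18)/6 = 78/6 = 13; σ²_Task 2 = ((18−8)/6)² = 2.778
te_Task 3 = (2 + 4·5 + 14)/6 = 36/6 = 6; σ²_Task 3 = ((14−2)/6)² = 4.000
te_Task 4 = (2 + 4·5 + 20)/6 = 42/6 = 7; σ²_Task 4 = ((20−2)/6)² = 9.000
te_Task 5 = (3 + 4·9 + 15)/6 = 54/6 = 9; σ²_Task 5 = ((15−3)/6)² = 4.000
te_Task 6 = (7 + 4·10 + 13)/6 = 60/6 = 10; σ²_Task 6 = ((13−7)/6)² = 1.000
te_Task 7 = (13 + 4·14 + 15)/6 = 84/6 = 14; σ²_Task 7 = ((15−13)/6)² = 0.111
te_Task 8 = (2 + 4·5 + 14)/6 = 36/6 = 6; σ²_Task 8 = ((14−2)/6)² = 4.000
te_Task 9 = (2 + 4·5 + 14)/6 = 36/6 = 6; σ²_Task 9 = ((14−2)/6)² = 4.000
te_Task 10 = (7 + 4·10 + 19)/6 = 66/6 = 11; σ²_Task 10 = ((19−7)/6)² = 4.000

Forward pass:
ES_Task 1 = 0; EF_Task 1 = 9
ES_Task 2 = 0; EF_Task 2 = 13
ES_Task 3 = 0; EF_Task 3 = 6
ES_Task 4 = max(EF_Task 2=13, EF_Task 3=6) = 13; EF_Task 4 = 13+7 = 20
ES_Task 5 = 9; EF_Task 5 = 9+9 = 18
ES_Task 6 = 9; EF_Task 6 = 9+10 = 19
ES_Task 7 = max(EF_Task 1=9, EF_Task 3=6) = 9; EF_Task 7 = 9+14 = 23
ES_Task 8 = 9; EF_Task 8 = 9+6 = 15
ES_Task 9 = 20; EF_Task 9 = 20+6 = 26
ES_Task 10 = max(EF_Task 5=18, EF_Task 6=19, EF_Task 7=23, EF_Task 8=15, EF_Task 9=26) = 26; EF_Task 10 = 26+11 = 37
Expected project duration μ = 37 days. Critical path: Task 2 → Task 4 → Task 9 → Task 10.

Variances on critical path: σ²_Task 2=2.778, σ²_Task 4=9.000, σ²_Task 9=4.000, σ²_Task 10=4.000.
Largest is σ²_Task 4 = 9.000.

Task 4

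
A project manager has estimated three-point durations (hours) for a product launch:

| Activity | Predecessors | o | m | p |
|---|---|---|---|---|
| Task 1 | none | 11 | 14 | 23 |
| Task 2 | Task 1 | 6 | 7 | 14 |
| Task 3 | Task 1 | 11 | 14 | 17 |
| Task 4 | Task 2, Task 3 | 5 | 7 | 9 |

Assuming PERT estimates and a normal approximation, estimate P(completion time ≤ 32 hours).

te_Task 1 = (11 + 4·14 + 23)/6 = 90/6 = 15; σ²_Task 1 = ((23−11)/6)² = 4.000
te_Task 2 = (6 + 4·7 + 14)/6 = 48/6 = 8; σ²_Task 2 = ((14−6)/6)² = 1.778
te_Task 3 = (11 + 4·14 + 17)/6 = 84/6 = 14; σ²_Task 3 = ((17−11)/6)² = 1.000
te_Task 4 = (5 + 4·7 + 9)/6 = 42/6 = 7; σ²_Task 4 = ((9−5)/6)² = 0.444

Forward pass:
ES_Task 1 = 0; EF_Task 1 = 15
ES_Task 2 = 15; EF_Task 2 = 15+8 = 23
ES_Task 3 = 15; EF_Task 3 = 15+14 = 29
ES_Task 4 = max(EF_Task 2=23, EF_Task 3=29) = 29; EF_Task 4 = 29+7 = 36
Expected project duration μ = 36 hours. Critical path: Task 1 → Task 3 → Task 4.

Variance along critical path = 4.000 + 1.000 + 0.444 = 5.444; σ = √5.444 = 2.333 hours.
Z = (32 − 36) / 2.333 = -1.714
P(T ≤ 32) = Φ(-1.714) ≈ 0.043

0.043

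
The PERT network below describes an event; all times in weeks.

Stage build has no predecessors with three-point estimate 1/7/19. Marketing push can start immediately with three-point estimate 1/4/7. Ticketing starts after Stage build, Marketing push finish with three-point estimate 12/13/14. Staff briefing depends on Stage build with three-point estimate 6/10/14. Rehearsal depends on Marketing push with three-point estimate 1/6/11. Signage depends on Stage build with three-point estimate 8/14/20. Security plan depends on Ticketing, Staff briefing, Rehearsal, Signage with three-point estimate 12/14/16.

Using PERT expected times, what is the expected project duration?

te_Stage build = (1 + 4·7 + 19)/6 = 48/6 = 8
te_Marketing push = (1 + 4·4 + 7)/6 = 24/6 = 4
te_Ticketing = (12 + 4·13 + 14)/6 = 78/6 = 13
te_Staff briefing = (6 + 4·10 + 14)/6 = 60/6 = 10
te_Rehearsal = (1 + 4·6 + 11)/6 = 36/6 = 6
te_Signage = (8 + 4·14 + 20)/6 = 84/6 = 14
te_Security plan = (12 + 4·14 + 16)/6 = 84/6 = 14

Forward pass:
ES_Stage build = 0; EF_Stage build = 8
ES_Marketing push = 0; EF_Marketing push = 4
ES_Ticketing = max(EF_Stage build=8, EF_Marketing push=4) = 8; EF_Ticketing = 8+13 = 21
ES_Staff briefing = 8; EF_Staff briefing = 8+10 = 18
ES_Rehearsal = 4; EF_Rehearsal = 4+6 = 10
ES_Signage = 8; EF_Signage = 8+14 = 22
ES_Security plan = max(EF_Ticketing=21, EF_Staff briefing=18, EF_Rehearsal=10, EF_Signage=22) = 22; EF_Security plan = 22+14 = 36
Expected project duration μ = 36 weeks. Critical path: Stage build → Signage → Security plan.

36 weeks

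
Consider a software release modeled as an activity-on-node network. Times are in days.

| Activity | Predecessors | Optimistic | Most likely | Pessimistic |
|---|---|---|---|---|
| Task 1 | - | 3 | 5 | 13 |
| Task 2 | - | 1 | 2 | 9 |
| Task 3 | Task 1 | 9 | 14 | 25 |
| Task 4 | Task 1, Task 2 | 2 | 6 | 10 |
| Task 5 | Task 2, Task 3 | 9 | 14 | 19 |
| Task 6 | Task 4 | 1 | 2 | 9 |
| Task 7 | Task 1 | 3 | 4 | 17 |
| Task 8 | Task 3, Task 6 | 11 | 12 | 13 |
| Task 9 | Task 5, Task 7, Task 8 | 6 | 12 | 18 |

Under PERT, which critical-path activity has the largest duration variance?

te_Task 1 = (3 + 4·5 + 13)/6 = 36/6 = 6; σ²_Task 1 = ((13−3)/6)² = 2.778
te_Task 2 = (1 + 4·2 + 9)/6 = 18/6 = 3; σ²_Task 2 = ((9−1)/6)² = 1.778
te_Task 3 = (9 + 4·14 + 25)/6 = 90/6 = 15; σ²_Task 3 = ((25−9)/6)² = 7.111
te_Task 4 = (2 + 4·6 + 10)/6 = 36/6 = 6; σ²_Task 4 = ((10−2)/6)² = 1.778
te_Task 5 = (9 + 4·14 + 19)/6 = 84/6 = 14; σ²_Task 5 = ((19−9)/6)² = 2.778
te_Task 6 = (1 + 4·2 + 9)/6 = 18/6 = 3; σ²_Task 6 = ((9−1)/6)² = 1.778
te_Task 7 = (3 + 4·4 + 17)/6 = 36/6 = 6; σ²_Task 7 = ((17−3)/6)² = 5.444
te_Task 8 = (11 + 4·12 + 13)/6 = 72/6 = 12; σ²_Task 8 = ((13−11)/6)² = 0.111
te_Task 9 = (6 + 4·12 + 18)/6 = 72/6 = 12; σ²_Task 9 = ((18−6)/6)² = 4.000

Forward pass:
ES_Task 1 = 0; EF_Task 1 = 6
ES_Task 2 = 0; EF_Task 2 = 3
ES_Task 3 = 6; EF_Task 3 = 6+15 = 21
ES_Task 4 = max(EF_Task 1=6, EF_Task 2=3) = 6; EF_Task 4 = 6+6 = 12
ES_Task 5 = max(EF_Task 2=3, EF_Task 3=21) = 21; EF_Task 5 = 21+14 = 35
ES_Task 6 = 12; EF_Task 6 = 12+3 = 15
ES_Task 7 = 6; EF_Task 7 = 6+6 = 12
ES_Task 8 = max(EF_Task 3=21, EF_Task 6=15) = 21; EF_Task 8 = 21+12 = 33
ES_Task 9 = max(EF_Task 5=35, EF_Task 7=12, EF_Task 8=33) = 35; EF_Task 9 = 35+12 = 47
Expected project duration μ = 47 days. Critical path: Task 1 → Task 3 → Task 5 → Task 9.

Variances on critical path: σ²_Task 1=2.778, σ²_Task 3=7.111, σ²_Task 5=2.778, σ²_Task 9=4.000.
Largest is σ²_Task 3 = 7.111.

Task 3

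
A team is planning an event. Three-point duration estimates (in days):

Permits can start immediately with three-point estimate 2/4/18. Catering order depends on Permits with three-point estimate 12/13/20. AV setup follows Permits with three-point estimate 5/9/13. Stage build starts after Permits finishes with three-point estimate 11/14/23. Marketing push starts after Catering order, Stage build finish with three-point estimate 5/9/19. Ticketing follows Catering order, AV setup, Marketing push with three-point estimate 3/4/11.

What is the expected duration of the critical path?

36 days

te_Permits = (2 + 4·4 + 18)/6 = 36/6 = 6
te_Catering order = (12 + 4·13 + 20)/6 = 84/6 = 14
te_AV setup = (5 + 4·9 + 13)/6 = 54/6 = 9
te_Stage build = (11 + 4·14 + 23)/6 = 90/6 = 15
te_Marketing push = (5 + 4·9 + 19)/6 = 60/6 = 10
te_Ticketing = (3 + 4·4 + 11)/6 = 30/6 = 5

Forward pass:
ES_Permits = 0; EF_Permits = 6
ES_Catering order = 6; EF_Catering order = 6+14 = 20
ES_AV setup = 6; EF_AV setup = 6+9 = 15
ES_Stage build = 6; EF_Stage build = 6+15 = 21
ES_Marketing push = max(EF_Catering order=20, EF_Stage build=21) = 21; EF_Marketing push = 21+10 = 31
ES_Ticketing = max(EF_Catering order=20, EF_AV setup=15, EF_Marketing push=31) = 31; EF_Ticketing = 31+5 = 36
Expected project duration μ = 36 days. Critical path: Permits → Stage build → Marketing push → Ticketing.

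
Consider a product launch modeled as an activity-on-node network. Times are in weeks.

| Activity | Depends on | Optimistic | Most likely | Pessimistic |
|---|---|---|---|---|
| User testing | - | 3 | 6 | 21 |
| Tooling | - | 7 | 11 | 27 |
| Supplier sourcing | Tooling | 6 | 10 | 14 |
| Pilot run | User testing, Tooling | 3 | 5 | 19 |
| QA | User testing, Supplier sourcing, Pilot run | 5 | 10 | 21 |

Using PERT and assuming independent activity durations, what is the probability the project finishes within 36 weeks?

te_User testing = (3 + 4·6 + 21)/6 = 48/6 = 8; σ²_User testing = ((21−3)/6)² = 9.000
te_Tooling = (7 + 4·11 + 27)/6 = 78/6 = 13; σ²_Tooling = ((27−7)/6)² = 11.111
te_Supplier sourcing = (6 + 4·10 + 14)/6 = 60/6 = 10; σ²_Supplier sourcing = ((14−6)/6)² = 1.778
te_Pilot run = (3 + 4·5 + 19)/6 = 42/6 = 7; σ²_Pilot run = ((19−3)/6)² = 7.111
te_QA = (5 + 4·10 + 21)/6 = 66/6 = 11; σ²_QA = ((21−5)/6)² = 7.111

Forward pass:
ES_User testing = 0; EF_User testing = 8
ES_Tooling = 0; EF_Tooling = 13
ES_Supplier sourcing = 13; EF_Supplier sourcing = 13+10 = 23
ES_Pilot run = max(EF_User testing=8, EF_Tooling=13) = 13; EF_Pilot run = 13+7 = 20
ES_QA = max(EF_User testing=8, EF_Supplier sourcing=23, EF_Pilot run=20) = 23; EF_QA = 23+11 = 34
Expected project duration μ = 34 weeks. Critical path: Tooling → Supplier sourcing → QA.

Variance along critical path = 11.111 + 1.778 + 7.111 = 20.000; σ = √20.000 = 4.472 weeks.
Z = (36 − 34) / 4.472 = 0.447
P(T ≤ 36) = Φ(0.447) ≈ 0.673

0.673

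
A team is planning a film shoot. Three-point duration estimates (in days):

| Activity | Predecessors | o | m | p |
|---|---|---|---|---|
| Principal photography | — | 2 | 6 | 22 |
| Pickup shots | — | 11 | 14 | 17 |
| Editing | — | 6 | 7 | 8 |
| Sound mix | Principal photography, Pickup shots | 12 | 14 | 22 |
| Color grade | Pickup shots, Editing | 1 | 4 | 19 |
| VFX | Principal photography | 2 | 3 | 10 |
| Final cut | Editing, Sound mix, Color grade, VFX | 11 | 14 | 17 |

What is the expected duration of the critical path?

te_Principal photography = (2 + 4·6 + 22)/6 = 48/6 = 8
te_Pickup shots = (11 + 4·14 + 17)/6 = 84/6 = 14
te_Editing = (6 + 4·7 + 8)/6 = 42/6 = 7
te_Sound mix = (12 + 4·14 + 22)/6 = 90/6 = 15
te_Color grade = (1 + 4·4 + 19)/6 = 36/6 = 6
te_VFX = (2 + 4·3 + 10)/6 = 24/6 = 4
te_Final cut = (11 + 4·14 + 17)/6 = 84/6 = 14

Forward pass:
ES_Principal photography = 0; EF_Principal photography = 8
ES_Pickup shots = 0; EF_Pickup shots = 14
ES_Editing = 0; EF_Editing = 7
ES_Sound mix = max(EF_Principal photography=8, EF_Pickup shots=14) = 14; EF_Sound mix = 14+15 = 29
ES_Color grade = max(EF_Pickup shots=14, EF_Editing=7) = 14; EF_Color grade = 14+6 = 20
ES_VFX = 8; EF_VFX = 8+4 = 12
ES_Final cut = max(EF_Editing=7, EF_Sound mix=29, EF_Color grade=20, EF_VFX=12) = 29; EF_Final cut = 29+14 = 43
Expected project duration μ = 43 days. Critical path: Pickup shots → Sound mix → Final cut.

43 days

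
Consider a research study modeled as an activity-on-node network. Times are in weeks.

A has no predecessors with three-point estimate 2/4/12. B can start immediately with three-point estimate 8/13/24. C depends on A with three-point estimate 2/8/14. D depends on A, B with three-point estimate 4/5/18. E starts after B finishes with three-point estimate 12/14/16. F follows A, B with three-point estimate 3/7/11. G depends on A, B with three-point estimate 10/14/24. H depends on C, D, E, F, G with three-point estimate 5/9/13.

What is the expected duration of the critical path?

te_A = (2 + 4·4 + 12)/6 = 30/6 = 5
te_B = (8 + 4·13 + 24)/6 = 84/6 = 14
te_C = (2 + 4·8 + 14)/6 = 48/6 = 8
te_D = (4 + 4·5 + 18)/6 = 42/6 = 7
te_E = (12 + 4·14 + 16)/6 = 84/6 = 14
te_F = (3 + 4·7 + 11)/6 = 42/6 = 7
te_G = (10 + 4·14 + 24)/6 = 90/6 = 15
te_H = (5 + 4·9 + 13)/6 = 54/6 = 9

Forward pass:
ES_A = 0; EF_A = 5
ES_B = 0; EF_B = 14
ES_C = 5; EF_C = 5+8 = 13
ES_D = max(EF_A=5, EF_B=14) = 14; EF_D = 14+7 = 21
ES_E = 14; EF_E = 14+14 = 28
ES_F = max(EF_A=5, EF_B=14) = 14; EF_F = 14+7 = 21
ES_G = max(EF_A=5, EF_B=14) = 14; EF_G = 14+15 = 29
ES_H = max(EF_C=13, EF_D=21, EF_E=28, EF_F=21, EF_G=29) = 29; EF_H = 29+9 = 38
Expected project duration μ = 38 weeks. Critical path: B → G → H.

38 weeks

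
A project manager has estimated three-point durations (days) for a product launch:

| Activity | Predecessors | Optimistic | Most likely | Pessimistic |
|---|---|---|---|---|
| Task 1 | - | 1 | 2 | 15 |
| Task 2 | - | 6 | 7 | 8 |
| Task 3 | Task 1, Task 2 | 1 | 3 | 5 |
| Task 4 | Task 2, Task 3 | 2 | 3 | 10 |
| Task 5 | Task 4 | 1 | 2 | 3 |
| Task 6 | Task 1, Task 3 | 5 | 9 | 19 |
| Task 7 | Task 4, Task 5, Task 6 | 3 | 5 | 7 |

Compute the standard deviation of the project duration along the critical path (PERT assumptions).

2.54 days

te_Task 1 = (1 + 4·2 + 15)/6 = 24/6 = 4; σ²_Task 1 = ((15−1)/6)² = 5.444
te_Task 2 = (6 + 4·7 + 8)/6 = 42/6 = 7; σ²_Task 2 = ((8−6)/6)² = 0.111
te_Task 3 = (1 + 4·3 + 5)/6 = 18/6 = 3; σ²_Task 3 = ((5−1)/6)² = 0.444
te_Task 4 = (2 + 4·3 + 10)/6 = 24/6 = 4; σ²_Task 4 = ((10−2)/6)² = 1.778
te_Task 5 = (1 + 4·2 + 3)/6 = 12/6 = 2; σ²_Task 5 = ((3−1)/6)² = 0.111
te_Task 6 = (5 + 4·9 + 19)/6 = 60/6 = 10; σ²_Task 6 = ((19−5)/6)² = 5.444
te_Task 7 = (3 + 4·5 + 7)/6 = 30/6 = 5; σ²_Task 7 = ((7−3)/6)² = 0.444

Forward pass:
ES_Task 1 = 0; EF_Task 1 = 4
ES_Task 2 = 0; EF_Task 2 = 7
ES_Task 3 = max(EF_Task 1=4, EF_Task 2=7) = 7; EF_Task 3 = 7+3 = 10
ES_Task 4 = max(EF_Task 2=7, EF_Task 3=10) = 10; EF_Task 4 = 10+4 = 14
ES_Task 5 = 14; EF_Task 5 = 14+2 = 16
ES_Task 6 = max(EF_Task 1=4, EF_Task 3=10) = 10; EF_Task 6 = 10+10 = 20
ES_Task 7 = max(EF_Task 4=14, EF_Task 5=16, EF_Task 6=20) = 20; EF_Task 7 = 20+5 = 25
Expected project duration μ = 25 days. Critical path: Task 2 → Task 3 → Task 6 → Task 7.

Variance along critical path = 0.111 + 0.444 + 5.444 + 0.444 = 6.444
σ = √6.444 = 2.539 days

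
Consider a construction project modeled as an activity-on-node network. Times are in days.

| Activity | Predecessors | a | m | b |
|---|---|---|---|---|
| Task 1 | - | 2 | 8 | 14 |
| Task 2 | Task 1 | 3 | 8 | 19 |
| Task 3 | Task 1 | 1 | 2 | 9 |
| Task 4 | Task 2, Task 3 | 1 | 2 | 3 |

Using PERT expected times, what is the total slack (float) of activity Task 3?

te_Task 1 = (2 + 4·8 + 14)/6 = 48/6 = 8
te_Task 2 = (3 + 4·8 + 19)/6 = 54/6 = 9
te_Task 3 = (1 + 4·2 + 9)/6 = 18/6 = 3
te_Task 4 = (1 + 4·2 + 3)/6 = 12/6 = 2

Forward pass:
ES_Task 1 = 0; EF_Task 1 = 8
ES_Task 2 = 8; EF_Task 2 = 8+9 = 17
ES_Task 3 = 8; EF_Task 3 = 8+3 = 11
ES_Task 4 = max(EF_Task 2=17, EF_Task 3=11) = 17; EF_Task 4 = 17+2 = 19
Expected project duration μ = 19 days. Critical path: Task 1 → Task 2 → Task 4.

Backward pass:
LF_Task 4 = 19; LS_Task 4 = 19−2 = 17
LF_Task 3 = LS_Task 4 = 17; LS_Task 3 = 17−3 = 14
LF_Task 2 = LS_Task 4 = 17; LS_Task 2 = 17−9 = 8
LF_Task 1 = min(LS_Task 2=8, LS_Task 3=14) = 8; LS_Task 1 = 8−8 = 0
Slack_Task 3 = LS_Task 3 − ES_Task 3 = 14 − 8 = 6

6 days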